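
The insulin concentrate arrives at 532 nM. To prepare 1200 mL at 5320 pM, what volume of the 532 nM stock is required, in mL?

5320 pM = 5.32 nM.
V₁ = C₂V₂/C₁ = 5.32 × 1200 / 532 = 12.0 mL.

12.0 mL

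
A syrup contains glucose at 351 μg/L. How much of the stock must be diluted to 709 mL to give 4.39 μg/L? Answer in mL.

V₁ = C₂V₂/C₁ = 4.39 × 709 / 351 = 8.87 mL.

8.87 mL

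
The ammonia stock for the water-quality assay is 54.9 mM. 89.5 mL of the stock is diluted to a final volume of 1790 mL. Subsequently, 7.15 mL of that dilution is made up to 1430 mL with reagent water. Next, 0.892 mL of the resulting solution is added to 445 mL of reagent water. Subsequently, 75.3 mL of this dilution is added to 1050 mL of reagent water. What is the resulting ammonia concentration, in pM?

1840 pM

Overall dilution factor = 20 × 200 × 499.9 × 14.94 = 2.99 × 10⁷.
54.9 mM / 2.99 × 10⁷ = 1.84 × 10⁻⁶ mM = 1840 pM.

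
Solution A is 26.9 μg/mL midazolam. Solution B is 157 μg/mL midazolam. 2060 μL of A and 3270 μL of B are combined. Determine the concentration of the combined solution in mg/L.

107 mg/L

C_mix = (C_A·V_A + C_B·V_B)/(V_A + V_B) = (26.9×2060 + 157×3270) / 5330 = 107 μg/mL = 107 mg/L.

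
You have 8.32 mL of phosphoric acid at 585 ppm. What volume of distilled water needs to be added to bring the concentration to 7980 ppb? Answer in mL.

602 mL

7980 ppb = 7.98 ppm.
V₂ = C₁V₁/C₂ = 585 × 8.32 / 7.98 = 610 mL.
Diluent to add = V₂ − V₁ = 610 − 8.32 = 602 mL.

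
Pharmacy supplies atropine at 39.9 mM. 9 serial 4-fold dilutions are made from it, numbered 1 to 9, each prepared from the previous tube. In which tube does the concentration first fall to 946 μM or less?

Tube n has concentration 39.9 mM / 4ⁿ.
Need 4ⁿ ≥ 39.9 mM / 946 μM = 42.2, so n ≥ 2.70.
First such tube: n = 3.

tube 3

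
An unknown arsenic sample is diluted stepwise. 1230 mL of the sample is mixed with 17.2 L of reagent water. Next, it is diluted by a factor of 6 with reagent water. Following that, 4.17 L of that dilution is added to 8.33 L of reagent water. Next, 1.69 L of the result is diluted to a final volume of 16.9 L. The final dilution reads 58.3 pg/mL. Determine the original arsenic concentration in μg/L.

Overall dilution factor = 14.98 × 6 × 2.998 × 10 = 2695.
Original = 58.3 pg/mL × 2695 = 1.57 × 10⁵ pg/mL = 157 μg/L.

157 μg/L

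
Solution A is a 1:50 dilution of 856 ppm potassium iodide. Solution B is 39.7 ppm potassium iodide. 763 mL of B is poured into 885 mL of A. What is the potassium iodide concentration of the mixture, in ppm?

C_A = 856 ppm / 50 = 17.1 ppm.
C_mix = (C_A·V_A + C_B·V_B)/(V_A + V_B) = (17.1×885 + 39.7×763) / 1648 = 27.6 ppm.

27.6 ppm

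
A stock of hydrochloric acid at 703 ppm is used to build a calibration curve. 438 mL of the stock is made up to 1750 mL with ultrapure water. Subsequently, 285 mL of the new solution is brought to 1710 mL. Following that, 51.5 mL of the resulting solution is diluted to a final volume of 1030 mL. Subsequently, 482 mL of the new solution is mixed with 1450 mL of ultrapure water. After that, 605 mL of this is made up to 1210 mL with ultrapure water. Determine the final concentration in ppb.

Overall dilution factor = 3.995 × 6 × 20 × 4.008 × 2 = 3844.
703 ppm / 3844 = 0.183 ppm = 183 ppb.

183 ppb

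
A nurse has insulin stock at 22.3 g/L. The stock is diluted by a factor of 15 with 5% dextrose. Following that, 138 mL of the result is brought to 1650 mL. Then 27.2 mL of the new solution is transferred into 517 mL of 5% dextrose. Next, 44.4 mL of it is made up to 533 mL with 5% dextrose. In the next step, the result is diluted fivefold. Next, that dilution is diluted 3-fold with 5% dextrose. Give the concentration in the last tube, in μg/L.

Overall dilution factor = 15 × 11.96 × 20.01 × 12.00 × 5 × 3 = 6.46 × 10⁵.
22.3 g/L / 6.46 × 10⁵ = 3.45 × 10⁻⁵ g/L = 34.5 μg/L.

34.5 μg/L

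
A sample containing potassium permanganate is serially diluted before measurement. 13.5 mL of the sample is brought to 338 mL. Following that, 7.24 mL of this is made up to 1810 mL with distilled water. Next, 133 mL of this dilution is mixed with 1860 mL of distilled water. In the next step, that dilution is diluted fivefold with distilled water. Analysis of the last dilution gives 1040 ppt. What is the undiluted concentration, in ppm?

Overall dilution factor = 25.04 × 250 × 14.98 × 5 = 4.69 × 10⁵.
Original = 1040 ppt × 4.69 × 10⁵ = 4.88 × 10⁸ ppt = 488 ppm.

488 ppm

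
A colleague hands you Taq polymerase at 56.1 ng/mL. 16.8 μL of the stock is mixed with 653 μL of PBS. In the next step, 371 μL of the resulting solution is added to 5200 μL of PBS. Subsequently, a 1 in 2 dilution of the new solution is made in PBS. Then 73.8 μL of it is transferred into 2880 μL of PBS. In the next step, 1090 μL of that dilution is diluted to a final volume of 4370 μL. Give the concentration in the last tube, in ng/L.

0.292 ng/L

Overall dilution factor = 39.87 × 15.02 × 2 × 40.02 × 4.009 = 1.92 × 10⁵.
56.1 ng/mL / 1.92 × 10⁵ = 2.92 × 10⁻⁴ ng/mL = 0.292 ng/L.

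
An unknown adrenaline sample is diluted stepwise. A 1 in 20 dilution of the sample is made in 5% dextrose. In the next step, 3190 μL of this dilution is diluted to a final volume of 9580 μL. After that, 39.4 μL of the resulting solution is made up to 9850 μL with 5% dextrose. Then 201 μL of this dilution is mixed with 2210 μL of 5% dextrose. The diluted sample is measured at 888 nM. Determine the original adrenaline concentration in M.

Overall dilution factor = 20 × 3.003 × 250 × 12.00 = 1.80 × 10⁵.
Original = 888 nM × 1.80 × 10⁵ = 1.60 × 10⁸ nM = 0.160 M.

0.160 M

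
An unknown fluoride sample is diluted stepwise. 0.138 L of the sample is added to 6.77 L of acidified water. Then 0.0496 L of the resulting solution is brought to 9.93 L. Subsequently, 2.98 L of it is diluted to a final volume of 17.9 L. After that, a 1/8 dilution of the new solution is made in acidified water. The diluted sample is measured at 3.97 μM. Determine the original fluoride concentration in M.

Overall dilution factor = 50.06 × 200.2 × 6.007 × 8 = 4.82 × 10⁵.
Original = 3.97 μM × 4.82 × 10⁵ = 1.91 × 10⁶ μM = 1.91 M.

1.91 M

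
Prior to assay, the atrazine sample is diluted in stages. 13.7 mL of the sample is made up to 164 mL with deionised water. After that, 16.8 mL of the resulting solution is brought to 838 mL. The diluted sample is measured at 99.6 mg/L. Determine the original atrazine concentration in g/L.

59.5 g/L

Overall dilution factor = 11.97 × 49.88 = 597.
Original = 99.6 mg/L × 597 = 5.95 × 10⁴ mg/L = 59.5 g/L.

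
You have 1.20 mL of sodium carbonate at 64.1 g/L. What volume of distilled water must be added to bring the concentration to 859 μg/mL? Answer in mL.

88.3 mL

859 μg/mL = 0.859 g/L.
V₂ = C₁V₁/C₂ = 64.1 × 1.20 / 0.859 = 89.5 mL.
Diluent to add = V₂ − V₁ = 89.5 − 1.20 = 88.3 mL.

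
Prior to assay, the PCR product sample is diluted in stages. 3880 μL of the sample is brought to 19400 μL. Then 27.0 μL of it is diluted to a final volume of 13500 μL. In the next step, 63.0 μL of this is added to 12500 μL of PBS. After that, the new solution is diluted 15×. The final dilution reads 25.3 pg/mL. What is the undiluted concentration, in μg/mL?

Overall dilution factor = 5 × 500 × 199.4 × 15 = 7.48 × 10⁶.
Original = 25.3 pg/mL × 7.48 × 10⁶ = 1.89 × 10⁸ pg/mL = 189 μg/mL.

189 μg/mL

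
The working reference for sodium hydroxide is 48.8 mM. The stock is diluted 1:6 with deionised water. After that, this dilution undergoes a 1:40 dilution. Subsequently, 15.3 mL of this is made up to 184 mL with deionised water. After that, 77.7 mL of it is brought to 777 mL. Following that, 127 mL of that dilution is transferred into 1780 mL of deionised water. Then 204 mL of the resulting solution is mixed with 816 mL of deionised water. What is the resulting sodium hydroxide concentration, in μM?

0.0225 μM

Overall dilution factor = 6 × 40 × 12.03 × 10 × 15.02 × 5 = 2.17 × 10⁶.
48.8 mM / 2.17 × 10⁶ = 2.25 × 10⁻⁵ mM = 0.0225 μM.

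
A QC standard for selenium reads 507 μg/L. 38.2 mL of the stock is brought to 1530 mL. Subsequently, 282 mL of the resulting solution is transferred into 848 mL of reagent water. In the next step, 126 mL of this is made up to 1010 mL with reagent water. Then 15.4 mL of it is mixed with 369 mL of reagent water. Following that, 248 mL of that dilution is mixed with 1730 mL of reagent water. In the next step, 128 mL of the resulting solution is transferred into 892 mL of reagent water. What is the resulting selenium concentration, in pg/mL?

Overall dilution factor = 40.05 × 4.007 × 8.016 × 24.96 × 7.976 × 7.969 = 2.04 × 10⁶.
507 μg/L / 2.04 × 10⁶ = 2.48 × 10⁻⁴ μg/L = 0.248 pg/mL.

0.248 pg/mL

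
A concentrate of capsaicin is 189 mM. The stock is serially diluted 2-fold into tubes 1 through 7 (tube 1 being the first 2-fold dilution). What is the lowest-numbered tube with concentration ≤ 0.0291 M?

Tube n has concentration 189 mM / 2ⁿ.
Need 2ⁿ ≥ 189 mM / 0.0291 M = 6.49, so n ≥ 2.70.
First such tube: n = 3.

tube 3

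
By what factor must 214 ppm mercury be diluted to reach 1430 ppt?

Factor = C₀/C_target = 214 ppm / 1430 ppt = 1.50 × 10⁵.

1.50 × 10⁵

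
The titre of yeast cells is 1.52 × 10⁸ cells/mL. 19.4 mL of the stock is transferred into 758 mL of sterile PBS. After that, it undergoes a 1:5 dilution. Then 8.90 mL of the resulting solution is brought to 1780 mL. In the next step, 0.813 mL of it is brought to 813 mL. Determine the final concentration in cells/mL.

Overall dilution factor = 40.07 × 5 × 200 × 1000 = 4.01 × 10⁷.
1.52 × 10⁸ cells/mL / 4.01 × 10⁷ = 3.79 cells/mL.

3.79 cells/mL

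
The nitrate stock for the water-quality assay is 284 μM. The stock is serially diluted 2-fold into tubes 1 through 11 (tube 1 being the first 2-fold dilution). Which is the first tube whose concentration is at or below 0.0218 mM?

Tube n has concentration 284 μM / 2ⁿ.
Need 2ⁿ ≥ 284 μM / 0.0218 mM = 13.0, so n ≥ 3.70.
First such tube: n = 4.

tube 4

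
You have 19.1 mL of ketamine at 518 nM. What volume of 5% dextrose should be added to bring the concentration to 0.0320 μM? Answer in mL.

290 mL

0.0320 μM = 32.0 nM.
V₂ = C₁V₁/C₂ = 518 × 19.1 / 32.0 = 309 mL.
Diluent to add = V₂ − V₁ = 309 − 19.1 = 290 mL.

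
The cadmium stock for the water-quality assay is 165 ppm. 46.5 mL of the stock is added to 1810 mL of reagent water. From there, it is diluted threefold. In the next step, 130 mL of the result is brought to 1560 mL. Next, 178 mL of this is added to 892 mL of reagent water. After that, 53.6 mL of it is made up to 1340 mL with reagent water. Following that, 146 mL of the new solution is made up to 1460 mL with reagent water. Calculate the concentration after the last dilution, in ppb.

Overall dilution factor = 39.92 × 3 × 12 × 6.011 × 25 × 10 = 2.16 × 10⁶.
165 ppm / 2.16 × 10⁶ = 7.64 × 10⁻⁵ ppm = 0.0764 ppb.

0.0764 ppb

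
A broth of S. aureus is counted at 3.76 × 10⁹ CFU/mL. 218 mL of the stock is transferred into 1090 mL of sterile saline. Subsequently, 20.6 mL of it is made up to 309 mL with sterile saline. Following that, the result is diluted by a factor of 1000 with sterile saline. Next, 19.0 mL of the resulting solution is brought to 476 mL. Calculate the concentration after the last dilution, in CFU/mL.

Overall dilution factor = 6 × 15 × 1000 × 25.05 = 2.25 × 10⁶.
3.76 × 10⁹ CFU/mL / 2.25 × 10⁶ = 1670 CFU/mL.

1670 CFU/mL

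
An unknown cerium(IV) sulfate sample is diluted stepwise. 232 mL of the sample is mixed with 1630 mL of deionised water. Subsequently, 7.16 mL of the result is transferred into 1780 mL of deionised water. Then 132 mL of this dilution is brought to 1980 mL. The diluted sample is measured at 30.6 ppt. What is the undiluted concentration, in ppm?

0.920 ppm

Overall dilution factor = 8.026 × 249.6 × 15 = 3.00 × 10⁴.
Original = 30.6 ppt × 3.00 × 10⁴ = 9.20 × 10⁵ ppt = 0.920 ppm.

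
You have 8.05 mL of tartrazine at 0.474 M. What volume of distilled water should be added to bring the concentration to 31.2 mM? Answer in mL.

31.2 mM = 0.0312 M.
V₂ = C₁V₁/C₂ = 0.474 × 8.05 / 0.0312 = 122 mL.
Diluent to add = V₂ − V₁ = 122 − 8.05 = 114 mL.

114 mL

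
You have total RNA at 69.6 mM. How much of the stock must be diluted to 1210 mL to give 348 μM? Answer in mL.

6.05 mL

348 μM = 0.348 mM.
V₁ = C₂V₂/C₁ = 0.348 × 1210 / 69.6 = 6.05 mL.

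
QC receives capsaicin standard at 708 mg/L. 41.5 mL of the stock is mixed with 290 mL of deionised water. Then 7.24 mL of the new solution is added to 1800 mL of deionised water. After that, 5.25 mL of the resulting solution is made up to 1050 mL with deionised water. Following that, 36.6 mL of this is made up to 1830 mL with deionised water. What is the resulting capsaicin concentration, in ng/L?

35.5 ng/L

Overall dilution factor = 7.988 × 249.6 × 200 × 50 = 1.99 × 10⁷.
708 mg/L / 1.99 × 10⁷ = 3.55 × 10⁻⁵ mg/L = 35.5 ng/L.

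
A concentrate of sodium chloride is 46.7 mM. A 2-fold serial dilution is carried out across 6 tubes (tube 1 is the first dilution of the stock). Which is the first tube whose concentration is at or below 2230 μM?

tube 5

Tube n has concentration 46.7 mM / 2ⁿ.
Need 2ⁿ ≥ 46.7 mM / 2230 μM = 20.9, so n ≥ 4.39.
First such tube: n = 5.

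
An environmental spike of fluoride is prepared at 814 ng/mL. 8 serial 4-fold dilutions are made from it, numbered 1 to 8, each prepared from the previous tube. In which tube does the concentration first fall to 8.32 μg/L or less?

tube 4

Tube n has concentration 814 ng/mL / 4ⁿ.
Need 4ⁿ ≥ 814 ng/mL / 8.32 μg/L = 97.8, so n ≥ 3.31.
First such tube: n = 4.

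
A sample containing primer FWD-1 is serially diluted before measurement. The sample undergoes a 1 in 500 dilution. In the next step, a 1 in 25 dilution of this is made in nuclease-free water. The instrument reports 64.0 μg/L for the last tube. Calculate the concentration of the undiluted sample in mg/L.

Overall dilution factor = 500 × 25 = 1.25 × 10⁴.
Original = 64.0 μg/L × 1.25 × 10⁴ = 8.00 × 10⁵ μg/L = 800 mg/L.

800 mg/L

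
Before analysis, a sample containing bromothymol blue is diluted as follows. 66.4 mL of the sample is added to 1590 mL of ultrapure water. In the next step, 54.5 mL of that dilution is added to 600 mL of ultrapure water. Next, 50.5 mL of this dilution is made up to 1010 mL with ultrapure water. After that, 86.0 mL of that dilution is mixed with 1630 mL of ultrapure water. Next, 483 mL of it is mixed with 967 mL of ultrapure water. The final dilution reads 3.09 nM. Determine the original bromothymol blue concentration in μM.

Overall dilution factor = 24.95 × 12.01 × 20 × 19.95 × 3.002 = 3.59 × 10⁵.
Original = 3.09 nM × 3.59 × 10⁵ = 1.11 × 10⁶ nM = 1110 μM.

1110 μM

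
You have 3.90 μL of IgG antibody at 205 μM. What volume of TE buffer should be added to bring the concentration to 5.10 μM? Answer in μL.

V₂ = C₁V₁/C₂ = 205 × 3.90 / 5.10 = 157 μL.
Diluent to add = V₂ − V₁ = 157 − 3.90 = 153 μL.

153 μL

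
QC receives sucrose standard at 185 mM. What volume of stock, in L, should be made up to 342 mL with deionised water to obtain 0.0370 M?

0.0684 L

0.0370 M = 37.0 mM.
V₁ = C₂V₂/C₁ = 37.0 × 342 / 185 = 68.4 mL = 0.0684 L.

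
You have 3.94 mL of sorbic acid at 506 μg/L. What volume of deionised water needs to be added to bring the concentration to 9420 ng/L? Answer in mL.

9420 ng/L = 9.42 μg/L.
V₂ = C₁V₁/C₂ = 506 × 3.94 / 9.42 = 212 mL.
Diluent to add = V₂ − V₁ = 212 − 3.94 = 208 mL.

208 mL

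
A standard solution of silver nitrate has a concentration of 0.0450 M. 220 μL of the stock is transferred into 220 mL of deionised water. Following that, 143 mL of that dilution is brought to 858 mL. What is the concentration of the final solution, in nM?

Overall dilution factor = 1001 × 6 = 6006.
0.0450 M / 6006 = 7.49 × 10⁻⁶ M = 7490 nM.

7490 nM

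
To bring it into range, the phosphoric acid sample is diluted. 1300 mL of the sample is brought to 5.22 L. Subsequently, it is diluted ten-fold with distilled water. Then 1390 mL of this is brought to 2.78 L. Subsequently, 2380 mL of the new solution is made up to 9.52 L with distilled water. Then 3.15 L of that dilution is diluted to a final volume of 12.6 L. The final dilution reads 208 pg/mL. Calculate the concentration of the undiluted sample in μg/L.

Overall dilution factor = 4.015 × 10 × 2 × 4 × 4 = 1285.
Original = 208 pg/mL × 1285 = 2.67 × 10⁵ pg/mL = 267 μg/L.

267 μg/L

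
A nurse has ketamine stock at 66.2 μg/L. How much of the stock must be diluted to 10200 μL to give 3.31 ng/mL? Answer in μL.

510 μL

3.31 ng/mL = 3.31 μg/L.
V₁ = C₂V₂/C₁ = 3.31 × 10200 / 66.2 = 510 μL.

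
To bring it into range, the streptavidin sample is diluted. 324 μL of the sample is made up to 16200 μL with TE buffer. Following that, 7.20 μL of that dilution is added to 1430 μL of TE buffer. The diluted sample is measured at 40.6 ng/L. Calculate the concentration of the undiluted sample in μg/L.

405 μg/L

Overall dilution factor = 50 × 199.6 = 9981.
Original = 40.6 ng/L × 9981 = 4.05 × 10⁵ ng/L = 405 μg/L.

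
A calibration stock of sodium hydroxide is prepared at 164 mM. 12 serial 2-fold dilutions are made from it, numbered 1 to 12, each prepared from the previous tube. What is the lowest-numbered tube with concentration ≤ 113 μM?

tube 11

Tube n has concentration 164 mM / 2ⁿ.
Need 2ⁿ ≥ 164 mM / 113 μM = 1451, so n ≥ 10.50.
First such tube: n = 11.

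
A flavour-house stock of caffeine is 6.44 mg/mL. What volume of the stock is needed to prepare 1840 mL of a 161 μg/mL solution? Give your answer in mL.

161 μg/mL = 0.161 mg/mL.
V₁ = C₂V₂/C₁ = 0.161 × 1840 / 6.44 = 46.0 mL.

46.0 mL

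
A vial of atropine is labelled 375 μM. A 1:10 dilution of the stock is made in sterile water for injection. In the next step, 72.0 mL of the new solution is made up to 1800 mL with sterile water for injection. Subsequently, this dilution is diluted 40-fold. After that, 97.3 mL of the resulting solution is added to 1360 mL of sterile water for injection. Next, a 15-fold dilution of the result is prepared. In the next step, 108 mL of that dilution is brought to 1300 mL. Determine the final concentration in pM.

Overall dilution factor = 10 × 25 × 40 × 14.98 × 15 × 12.04 = 2.70 × 10⁷.
375 μM / 2.70 × 10⁷ = 1.39 × 10⁻⁵ μM = 13.9 pM.

13.9 pM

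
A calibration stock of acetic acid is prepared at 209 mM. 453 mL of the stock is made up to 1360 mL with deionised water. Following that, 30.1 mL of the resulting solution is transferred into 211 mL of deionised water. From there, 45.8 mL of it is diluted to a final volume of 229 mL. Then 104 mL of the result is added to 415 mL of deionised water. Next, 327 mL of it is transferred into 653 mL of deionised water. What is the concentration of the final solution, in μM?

Overall dilution factor = 3.002 × 8.010 × 5 × 4.990 × 2.997 = 1798.
209 mM / 1798 = 0.116 mM = 116 μM.

116 μM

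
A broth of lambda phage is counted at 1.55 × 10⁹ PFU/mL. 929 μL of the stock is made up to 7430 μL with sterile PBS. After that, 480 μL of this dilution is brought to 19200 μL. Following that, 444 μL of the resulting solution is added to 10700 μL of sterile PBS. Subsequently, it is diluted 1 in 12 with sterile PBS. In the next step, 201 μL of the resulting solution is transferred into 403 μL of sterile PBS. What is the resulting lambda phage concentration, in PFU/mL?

Overall dilution factor = 7.998 × 40 × 25.10 × 12 × 3.005 = 2.90 × 10⁵.
1.55 × 10⁹ PFU/mL / 2.90 × 10⁵ = 5350 PFU/mL.

5350 PFU/mL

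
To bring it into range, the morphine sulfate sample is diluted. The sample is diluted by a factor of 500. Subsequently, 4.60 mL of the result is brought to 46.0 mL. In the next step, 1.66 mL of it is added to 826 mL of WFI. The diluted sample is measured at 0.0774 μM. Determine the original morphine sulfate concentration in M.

Overall dilution factor = 500 × 10 × 498.6 = 2.49 × 10⁶.
Original = 0.0774 μM × 2.49 × 10⁶ = 1.93 × 10⁵ μM = 0.193 M.

0.193 M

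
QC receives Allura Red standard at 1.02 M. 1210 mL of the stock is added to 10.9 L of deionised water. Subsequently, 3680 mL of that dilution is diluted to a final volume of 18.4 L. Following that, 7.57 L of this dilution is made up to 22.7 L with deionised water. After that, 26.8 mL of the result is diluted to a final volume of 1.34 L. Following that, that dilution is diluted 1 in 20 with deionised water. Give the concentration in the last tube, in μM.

6.80 μM

Overall dilution factor = 10.01 × 5 × 2.999 × 50 × 20 = 1.50 × 10⁵.
1.02 M / 1.50 × 10⁵ = 6.80 × 10⁻⁶ M = 6.80 μM.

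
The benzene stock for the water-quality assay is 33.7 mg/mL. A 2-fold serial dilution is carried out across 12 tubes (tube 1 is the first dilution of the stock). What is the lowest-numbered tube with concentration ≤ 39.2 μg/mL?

Tube n has concentration 33.7 mg/mL / 2ⁿ.
Need 2ⁿ ≥ 33.7 mg/mL / 39.2 μg/mL = 860, so n ≥ 9.75.
First such tube: n = 10.

tube 10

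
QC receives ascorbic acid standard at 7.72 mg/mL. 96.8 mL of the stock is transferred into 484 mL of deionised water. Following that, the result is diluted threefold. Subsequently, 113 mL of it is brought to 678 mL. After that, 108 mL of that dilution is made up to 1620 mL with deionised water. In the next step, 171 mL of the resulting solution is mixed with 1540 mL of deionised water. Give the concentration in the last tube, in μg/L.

Overall dilution factor = 6 × 3 × 6 × 15 × 10.01 = 1.62 × 10⁴.
7.72 mg/mL / 1.62 × 10⁴ = 4.76 × 10⁻⁴ mg/mL = 476 μg/L.

476 μg/L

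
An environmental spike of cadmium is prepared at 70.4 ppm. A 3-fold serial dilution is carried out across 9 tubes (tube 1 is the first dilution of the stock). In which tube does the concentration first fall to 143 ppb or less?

tube 6

Tube n has concentration 70.4 ppm / 3ⁿ.
Need 3ⁿ ≥ 70.4 ppm / 143 ppb = 492, so n ≥ 5.64.
First such tube: n = 6.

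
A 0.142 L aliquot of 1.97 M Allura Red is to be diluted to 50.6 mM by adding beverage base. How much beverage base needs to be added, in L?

50.6 mM = 0.0506 M.
V₂ = C₁V₁/C₂ = 1.97 × 0.142 / 0.0506 = 5.53 L.
Diluent to add = V₂ − V₁ = 5.53 − 0.142 = 5.39 L.

5.39 L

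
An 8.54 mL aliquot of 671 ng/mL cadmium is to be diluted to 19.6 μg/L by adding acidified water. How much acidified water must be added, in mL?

284 mL

19.6 μg/L = 19.6 ng/mL.
V₂ = C₁V₁/C₂ = 671 × 8.54 / 19.6 = 292 mL.
Diluent to add = V₂ − V₁ = 292 − 8.54 = 284 mL.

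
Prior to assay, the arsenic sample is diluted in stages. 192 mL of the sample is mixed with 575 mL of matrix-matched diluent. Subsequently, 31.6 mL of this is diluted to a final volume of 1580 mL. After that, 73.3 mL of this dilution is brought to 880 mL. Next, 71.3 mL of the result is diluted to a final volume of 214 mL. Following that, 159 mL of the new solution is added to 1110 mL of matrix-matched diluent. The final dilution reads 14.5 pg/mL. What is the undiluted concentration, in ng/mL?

833 ng/mL

Overall dilution factor = 3.995 × 50 × 12.01 × 3.001 × 7.981 = 5.74 × 10⁴.
Original = 14.5 pg/mL × 5.74 × 10⁴ = 8.33 × 10⁵ pg/mL = 833 ng/mL.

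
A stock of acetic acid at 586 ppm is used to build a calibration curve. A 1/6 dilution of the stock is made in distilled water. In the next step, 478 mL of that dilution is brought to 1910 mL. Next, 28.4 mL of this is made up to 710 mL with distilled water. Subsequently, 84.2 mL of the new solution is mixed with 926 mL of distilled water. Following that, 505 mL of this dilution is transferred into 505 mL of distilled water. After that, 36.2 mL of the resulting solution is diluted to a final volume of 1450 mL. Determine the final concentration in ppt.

1020 ppt

Overall dilution factor = 6 × 3.996 × 25 × 12.00 × 2 × 40.06 = 5.76 × 10⁵.
586 ppm / 5.76 × 10⁵ = 1.02 × 10⁻³ ppm = 1020 ppt.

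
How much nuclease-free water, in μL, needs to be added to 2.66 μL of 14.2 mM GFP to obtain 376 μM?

376 μM = 0.376 mM.
V₂ = C₁V₁/C₂ = 14.2 × 2.66 / 0.376 = 100 μL.
Diluent to add = V₂ − V₁ = 100 − 2.66 = 97.8 μL.

97.8 μL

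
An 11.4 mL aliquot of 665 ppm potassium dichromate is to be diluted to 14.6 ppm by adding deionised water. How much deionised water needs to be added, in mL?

V₂ = C₁V₁/C₂ = 665 × 11.4 / 14.6 = 519 mL.
Diluent to add = V₂ − V₁ = 519 − 11.4 = 508 mL.

508 mL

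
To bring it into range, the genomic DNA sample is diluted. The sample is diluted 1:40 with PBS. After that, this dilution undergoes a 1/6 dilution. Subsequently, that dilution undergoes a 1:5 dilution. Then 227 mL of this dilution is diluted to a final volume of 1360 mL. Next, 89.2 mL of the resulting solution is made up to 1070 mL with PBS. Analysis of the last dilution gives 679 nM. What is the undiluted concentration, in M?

Overall dilution factor = 40 × 6 × 5 × 5.991 × 12.00 = 8.62 × 10⁴.
Original = 679 nM × 8.62 × 10⁴ = 5.86 × 10⁷ nM = 0.0586 M.

0.0586 M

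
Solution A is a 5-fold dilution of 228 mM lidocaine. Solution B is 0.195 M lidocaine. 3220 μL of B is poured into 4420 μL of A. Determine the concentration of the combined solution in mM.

C_A = 228 mM / 5 = 45.6 mM.
C_B = 0.195 M = 195 mM.
C_mix = (C_A·V_A + C_B·V_B)/(V_A + V_B) = (45.6×4420 + 195×3220) / 7640 = 109 mM.

109 mM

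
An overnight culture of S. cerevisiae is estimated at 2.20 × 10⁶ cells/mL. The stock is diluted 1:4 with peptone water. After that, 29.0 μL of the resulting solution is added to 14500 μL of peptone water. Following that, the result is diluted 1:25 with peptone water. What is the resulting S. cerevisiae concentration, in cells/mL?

43.9 cells/mL

Overall dilution factor = 4 × 501 × 25 = 5.01 × 10⁴.
2.20 × 10⁶ cells/mL / 5.01 × 10⁴ = 43.9 cells/mL.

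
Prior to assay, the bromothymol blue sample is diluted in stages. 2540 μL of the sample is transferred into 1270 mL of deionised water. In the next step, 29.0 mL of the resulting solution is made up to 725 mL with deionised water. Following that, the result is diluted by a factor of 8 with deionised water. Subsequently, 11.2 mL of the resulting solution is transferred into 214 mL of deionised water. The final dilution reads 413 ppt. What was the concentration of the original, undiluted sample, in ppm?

832 ppm

Overall dilution factor = 501 × 25 × 8 × 20.11 = 2.01 × 10⁶.
Original = 413 ppt × 2.01 × 10⁶ = 8.32 × 10⁸ ppt = 832 ppm.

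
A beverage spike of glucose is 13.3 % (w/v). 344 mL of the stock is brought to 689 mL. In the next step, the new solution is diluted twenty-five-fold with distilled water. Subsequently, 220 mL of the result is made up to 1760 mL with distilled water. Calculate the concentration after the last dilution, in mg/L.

332 mg/L

Overall dilution factor = 2.003 × 25 × 8 = 401.
13.3 % (w/v) / 401 = 0.0332 % (w/v) = 332 mg/L.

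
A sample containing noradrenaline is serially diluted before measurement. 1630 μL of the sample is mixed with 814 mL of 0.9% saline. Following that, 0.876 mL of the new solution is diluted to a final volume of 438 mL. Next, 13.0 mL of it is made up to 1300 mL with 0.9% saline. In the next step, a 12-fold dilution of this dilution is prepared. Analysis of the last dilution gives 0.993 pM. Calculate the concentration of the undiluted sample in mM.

Overall dilution factor = 500.4 × 500 × 100 × 12 = 3.00 × 10⁸.
Original = 0.993 pM × 3.00 × 10⁸ = 2.98 × 10⁸ pM = 0.298 mM.

0.298 mM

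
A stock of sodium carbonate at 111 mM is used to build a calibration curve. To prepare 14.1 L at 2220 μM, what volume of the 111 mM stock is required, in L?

0.282 L

2220 μM = 2.22 mM.
V₁ = C₂V₂/C₁ = 2.22 × 14.1 / 111 = 0.282 L.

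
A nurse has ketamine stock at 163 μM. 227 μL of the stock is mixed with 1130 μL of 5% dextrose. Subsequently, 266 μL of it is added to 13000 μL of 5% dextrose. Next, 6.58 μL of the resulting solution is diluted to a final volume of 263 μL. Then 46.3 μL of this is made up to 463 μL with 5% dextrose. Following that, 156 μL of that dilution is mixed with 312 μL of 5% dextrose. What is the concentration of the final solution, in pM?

Overall dilution factor = 5.978 × 49.87 × 39.97 × 10 × 3 = 3.57 × 10⁵.
163 μM / 3.57 × 10⁵ = 4.56 × 10⁻⁴ μM = 456 pM.

456 pM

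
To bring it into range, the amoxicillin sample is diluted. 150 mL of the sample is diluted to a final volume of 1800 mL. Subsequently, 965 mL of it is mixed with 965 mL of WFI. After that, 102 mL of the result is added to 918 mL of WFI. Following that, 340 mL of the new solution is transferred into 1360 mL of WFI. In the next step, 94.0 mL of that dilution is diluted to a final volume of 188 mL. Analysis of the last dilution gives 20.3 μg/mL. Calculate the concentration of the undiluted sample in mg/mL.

48.7 mg/mL

Overall dilution factor = 12 × 2 × 10 × 5 × 2 = 2400.
Original = 20.3 μg/mL × 2400 = 4.87 × 10⁴ μg/mL = 48.7 mg/mL.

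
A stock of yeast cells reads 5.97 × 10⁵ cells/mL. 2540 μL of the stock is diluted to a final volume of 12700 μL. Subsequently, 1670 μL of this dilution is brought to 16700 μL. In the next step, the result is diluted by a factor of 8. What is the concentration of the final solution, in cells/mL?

Overall dilution factor = 5 × 10 × 8 = 400.
5.97 × 10⁵ cells/mL / 400 = 1490 cells/mL.

1490 cells/mL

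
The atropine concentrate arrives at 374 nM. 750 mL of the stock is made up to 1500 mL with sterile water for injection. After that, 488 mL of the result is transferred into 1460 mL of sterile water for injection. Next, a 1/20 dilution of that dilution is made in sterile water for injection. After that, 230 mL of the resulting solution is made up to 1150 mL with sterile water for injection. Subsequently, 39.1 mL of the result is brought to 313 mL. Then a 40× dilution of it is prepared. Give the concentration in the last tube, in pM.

Overall dilution factor = 2 × 3.992 × 20 × 5 × 8.005 × 40 = 2.56 × 10⁵.
374 nM / 2.56 × 10⁵ = 1.46 × 10⁻³ nM = 1.46 pM.

1.46 pM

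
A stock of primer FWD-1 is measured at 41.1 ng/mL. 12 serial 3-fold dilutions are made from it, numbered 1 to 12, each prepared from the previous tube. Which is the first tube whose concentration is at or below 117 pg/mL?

tube 6

Tube n has concentration 41.1 ng/mL / 3ⁿ.
Need 3ⁿ ≥ 41.1 ng/mL / 117 pg/mL = 351, so n ≥ 5.34.
First such tube: n = 6.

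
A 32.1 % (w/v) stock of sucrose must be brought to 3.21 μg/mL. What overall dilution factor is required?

Factor = C₀/C_target = 32.1 % (w/v) / 3.21 μg/mL = 1.00 × 10⁵.

1.00 × 10⁵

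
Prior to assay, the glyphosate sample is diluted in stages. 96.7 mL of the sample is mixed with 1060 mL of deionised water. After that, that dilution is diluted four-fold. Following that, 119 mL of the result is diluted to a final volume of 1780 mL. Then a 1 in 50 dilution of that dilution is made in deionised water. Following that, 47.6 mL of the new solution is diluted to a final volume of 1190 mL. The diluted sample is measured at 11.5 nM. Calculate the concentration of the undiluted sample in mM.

Overall dilution factor = 11.96 × 4 × 14.96 × 50 × 25 = 8.95 × 10⁵.
Original = 11.5 nM × 8.95 × 10⁵ = 1.03 × 10⁷ nM = 10.3 mM.

10.3 mM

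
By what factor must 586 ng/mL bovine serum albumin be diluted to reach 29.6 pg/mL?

Factor = C₀/C_target = 586 ng/mL / 29.6 pg/mL = 1.98 × 10⁴.

1.98 × 10⁴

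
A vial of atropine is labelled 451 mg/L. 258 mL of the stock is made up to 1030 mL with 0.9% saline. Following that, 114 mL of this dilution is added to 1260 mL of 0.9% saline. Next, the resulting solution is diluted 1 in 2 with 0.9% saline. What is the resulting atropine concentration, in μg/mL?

4.69 μg/mL

Overall dilution factor = 3.992 × 12.05 × 2 = 96.2.
451 mg/L / 96.2 = 4.69 mg/L = 4.69 μg/mL.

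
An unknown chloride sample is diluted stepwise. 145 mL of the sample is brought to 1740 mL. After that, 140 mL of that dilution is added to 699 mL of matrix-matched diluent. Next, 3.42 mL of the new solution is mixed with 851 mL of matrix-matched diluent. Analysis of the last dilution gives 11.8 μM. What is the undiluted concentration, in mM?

Overall dilution factor = 12 × 5.993 × 249.8 = 1.80 × 10⁴.
Original = 11.8 μM × 1.80 × 10⁴ = 2.12 × 10⁵ μM = 212 mM.

212 mM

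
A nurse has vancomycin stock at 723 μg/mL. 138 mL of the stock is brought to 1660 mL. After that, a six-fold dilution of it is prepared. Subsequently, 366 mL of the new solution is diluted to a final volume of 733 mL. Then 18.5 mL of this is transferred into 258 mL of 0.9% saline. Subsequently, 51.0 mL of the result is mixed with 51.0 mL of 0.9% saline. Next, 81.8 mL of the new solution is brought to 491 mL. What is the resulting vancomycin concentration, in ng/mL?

27.9 ng/mL

Overall dilution factor = 12.03 × 6 × 2.003 × 14.95 × 2 × 6.002 = 2.59 × 10⁴.
723 μg/mL / 2.59 × 10⁴ = 0.0279 μg/mL = 27.9 ng/mL.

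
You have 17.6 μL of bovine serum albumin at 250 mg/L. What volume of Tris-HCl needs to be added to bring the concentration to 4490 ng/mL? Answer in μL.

962 μL

4490 ng/mL = 4.49 mg/L.
V₂ = C₁V₁/C₂ = 250 × 17.6 / 4.49 = 980 μL.
Diluent to add = V₂ − V₁ = 980 − 17.6 = 962 μL.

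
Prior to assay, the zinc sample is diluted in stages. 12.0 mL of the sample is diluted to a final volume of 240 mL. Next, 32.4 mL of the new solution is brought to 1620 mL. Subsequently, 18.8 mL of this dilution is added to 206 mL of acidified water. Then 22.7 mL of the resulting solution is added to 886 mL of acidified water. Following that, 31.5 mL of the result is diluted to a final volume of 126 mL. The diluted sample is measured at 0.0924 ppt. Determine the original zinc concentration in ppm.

0.177 ppm

Overall dilution factor = 20 × 50 × 11.96 × 40.03 × 4 = 1.91 × 10⁶.
Original = 0.0924 ppt × 1.91 × 10⁶ = 1.77 × 10⁵ ppt = 0.177 ppm.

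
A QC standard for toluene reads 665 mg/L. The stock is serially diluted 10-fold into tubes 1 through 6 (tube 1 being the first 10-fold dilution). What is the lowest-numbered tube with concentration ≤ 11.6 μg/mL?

tube 2

Tube n has concentration 665 mg/L / 10ⁿ.
Need 10ⁿ ≥ 665 mg/L / 11.6 μg/mL = 57.3, so n ≥ 1.76.
First such tube: n = 2.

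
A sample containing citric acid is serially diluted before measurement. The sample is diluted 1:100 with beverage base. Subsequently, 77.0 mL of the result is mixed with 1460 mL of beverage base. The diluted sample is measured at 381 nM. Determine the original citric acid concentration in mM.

0.761 mM

Overall dilution factor = 100 × 19.96 = 1996.
Original = 381 nM × 1996 = 7.61 × 10⁵ nM = 0.761 mM.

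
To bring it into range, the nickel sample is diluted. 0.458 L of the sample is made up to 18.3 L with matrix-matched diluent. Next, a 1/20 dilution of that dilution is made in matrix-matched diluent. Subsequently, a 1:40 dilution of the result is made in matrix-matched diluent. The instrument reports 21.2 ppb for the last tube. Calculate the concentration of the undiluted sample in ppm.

Overall dilution factor = 39.96 × 20 × 40 = 3.20 × 10⁴.
Original = 21.2 ppb × 3.20 × 10⁴ = 6.78 × 10⁵ ppb = 678 ppm.

678 ppm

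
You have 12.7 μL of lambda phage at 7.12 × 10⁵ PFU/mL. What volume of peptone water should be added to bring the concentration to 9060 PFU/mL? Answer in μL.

V₂ = C₁V₁/C₂ = 7.12 × 10⁵ × 12.7 / 9060 = 998 μL.
Diluent to add = V₂ − V₁ = 998 − 12.7 = 985 μL.

985 μL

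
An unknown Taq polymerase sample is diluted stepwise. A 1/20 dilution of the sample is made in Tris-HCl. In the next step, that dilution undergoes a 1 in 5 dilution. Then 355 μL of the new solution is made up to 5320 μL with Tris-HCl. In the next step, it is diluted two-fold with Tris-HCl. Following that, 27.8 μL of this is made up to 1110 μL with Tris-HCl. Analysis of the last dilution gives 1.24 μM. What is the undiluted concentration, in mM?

148 mM

Overall dilution factor = 20 × 5 × 14.99 × 2 × 39.93 = 1.20 × 10⁵.
Original = 1.24 μM × 1.20 × 10⁵ = 1.48 × 10⁵ μM = 148 mM.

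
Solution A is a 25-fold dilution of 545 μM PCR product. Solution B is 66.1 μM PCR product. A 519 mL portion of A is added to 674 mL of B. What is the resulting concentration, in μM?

C_A = 545 μM / 25 = 21.8 μM.
C_mix = (C_A·V_A + C_B·V_B)/(V_A + V_B) = (21.8×519 + 66.1×674) / 1193 = 46.8 μM.

46.8 μM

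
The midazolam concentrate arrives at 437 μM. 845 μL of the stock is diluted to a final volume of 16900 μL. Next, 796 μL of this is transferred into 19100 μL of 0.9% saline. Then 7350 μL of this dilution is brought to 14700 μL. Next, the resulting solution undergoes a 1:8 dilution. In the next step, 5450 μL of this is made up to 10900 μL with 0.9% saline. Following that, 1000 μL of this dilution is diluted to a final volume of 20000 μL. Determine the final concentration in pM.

Overall dilution factor = 20 × 24.99 × 2 × 8 × 2 × 20 = 3.20 × 10⁵.
437 μM / 3.20 × 10⁵ = 1.37 × 10⁻³ μM = 1370 pM.

1370 pM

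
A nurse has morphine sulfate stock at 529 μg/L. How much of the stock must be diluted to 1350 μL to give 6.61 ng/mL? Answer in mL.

6.61 ng/mL = 6.61 μg/L.
V₁ = C₂V₂/C₁ = 6.61 × 1350 / 529 = 16.9 μL = 0.0169 mL.

0.0169 mL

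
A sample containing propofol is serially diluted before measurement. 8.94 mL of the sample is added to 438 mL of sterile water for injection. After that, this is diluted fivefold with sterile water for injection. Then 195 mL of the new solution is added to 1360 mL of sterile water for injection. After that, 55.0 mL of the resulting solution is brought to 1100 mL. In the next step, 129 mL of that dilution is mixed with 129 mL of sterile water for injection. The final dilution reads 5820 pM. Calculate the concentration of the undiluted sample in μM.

464 μM

Overall dilution factor = 49.99 × 5 × 7.974 × 20 × 2 = 7.97 × 10⁴.
Original = 5820 pM × 7.97 × 10⁴ = 4.64 × 10⁸ pM = 464 μM.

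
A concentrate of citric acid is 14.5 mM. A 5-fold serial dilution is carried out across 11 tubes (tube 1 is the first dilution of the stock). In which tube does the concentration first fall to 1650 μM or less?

Tube n has concentration 14.5 mM / 5ⁿ.
Need 5ⁿ ≥ 14.5 mM / 1650 μM = 8.79, so n ≥ 1.35.
First such tube: n = 2.

tube 2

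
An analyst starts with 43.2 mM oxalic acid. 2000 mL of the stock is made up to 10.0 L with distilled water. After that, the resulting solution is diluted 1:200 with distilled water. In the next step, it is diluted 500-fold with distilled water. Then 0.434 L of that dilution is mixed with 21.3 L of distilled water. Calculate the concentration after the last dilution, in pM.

1730 pM

Overall dilution factor = 5 × 200 × 500 × 50.08 = 2.50 × 10⁷.
43.2 mM / 2.50 × 10⁷ = 1.73 × 10⁻⁶ mM = 1730 pM.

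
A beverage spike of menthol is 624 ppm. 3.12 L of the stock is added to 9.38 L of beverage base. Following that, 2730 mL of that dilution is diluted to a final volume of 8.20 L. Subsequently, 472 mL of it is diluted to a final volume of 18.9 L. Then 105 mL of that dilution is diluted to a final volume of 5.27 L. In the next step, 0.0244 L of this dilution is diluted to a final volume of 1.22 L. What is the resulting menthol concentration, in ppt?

Overall dilution factor = 4.006 × 3.004 × 40.04 × 50.19 × 50 = 1.21 × 10⁶.
624 ppm / 1.21 × 10⁶ = 5.16 × 10⁻⁴ ppm = 516 ppt.

516 ppt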